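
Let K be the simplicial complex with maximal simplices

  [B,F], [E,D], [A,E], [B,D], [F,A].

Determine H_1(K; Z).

H_1 = Z.

Fix the vertex order A < B < D < E < F and write every simplex with vertices in increasing order. Then dim K = 1 and the simplices of K are:

  0-simplices (5): A, B, D, E, F
  1-simplices (5): AE, AF, BD, BF, DE

giving chain groups C_0 ≅ Z^5, C_1 ≅ Z^5.

Boundary ∂_1: C_1 → C_0 maps an edge to its endpoints' difference, ∂[p,q] = q − p. For instance
  ∂DE = E − D.
As a 5×5 matrix over Z this has rank 4, with invariant factors (1,1,1,1).

From H_k ≅ ker(∂_k) / im(∂_{k+1}) we obtain:

  H_1: rank ker ∂_1 − rank ∂_2 = (5 − 4) − 0 = 1, and there is no ∂_2, so H_1 ≅ Z.

(K is a triangulation of the circle S^1.)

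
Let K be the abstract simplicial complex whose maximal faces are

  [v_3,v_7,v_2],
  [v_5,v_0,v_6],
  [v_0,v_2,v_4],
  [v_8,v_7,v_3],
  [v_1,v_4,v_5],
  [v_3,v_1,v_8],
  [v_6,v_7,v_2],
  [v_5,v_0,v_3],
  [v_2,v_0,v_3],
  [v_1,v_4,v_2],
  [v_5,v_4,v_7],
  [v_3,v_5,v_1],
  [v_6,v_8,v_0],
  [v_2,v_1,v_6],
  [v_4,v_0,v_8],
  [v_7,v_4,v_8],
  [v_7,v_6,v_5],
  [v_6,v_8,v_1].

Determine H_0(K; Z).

H_0 = Z.

K has 9 vertices, 27 edges, 18 triangles.
rank ∂_0 = 0, rank ∂_1 = 8 ⇒ b_0 = 9 − 0 − 8 = 1; all invariant factors of ∂_1 are 1 so no torsion. So H_0 ≅ Z.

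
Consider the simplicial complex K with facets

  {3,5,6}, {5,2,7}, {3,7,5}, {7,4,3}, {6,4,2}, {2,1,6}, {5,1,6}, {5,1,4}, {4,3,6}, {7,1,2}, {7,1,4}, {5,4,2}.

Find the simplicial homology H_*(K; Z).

Order the vertices as 1 < 2 < 3 < 4 < 5 < 6 < 7. Listing each simplex with vertices in this order, K has dimension 2 with simplices:

  0-simplices (7): [1], [2], [3], [4], [5], [6], [7]
  1-simplices (18): [1,2], [1,4], [1,5], [1,6], [1,7], [2,4], [2,5], [2,6], [2,7], [3,4], [3,5], [3,6], [3,7], [4,5], [4,6], [4,7], [5,6], [5,7]
  2-simplices (12): [1,2,6], [1,2,7], [1,4,5], [1,4,7], [1,5,6], [2,4,5], [2,4,6], [2,5,7], [3,4,6], [3,4,7], [3,5,6], [3,5,7]

so the chain groups are C_0 ≅ Z^7, C_1 ≅ Z^18, C_2 ≅ Z^12.

∂_1: C_1 → C_0 maps an edge to its endpoints' difference, ∂[p,q] = q − p.
As a 7×18 matrix over Z this has rank 6, with invariant factors (1,1,1,1,1,1).

Boundary ∂_2: C_2 → C_1 sends each 2-simplex [p,q,r] to [q,r] − [p,r] + [p,q]. For instance
  ∂[3,4,7] = [4,7] − [3,7] + [3,4],
  ∂[1,4,7] = [4,7] − [1,7] + [1,4].
As a 18×12 matrix over Z this has rank 12, with invariant factors (1,1,1,1,1,1,1,1,1,1,1,2).

From H_k ≅ ker(∂_k) / im(∂_{k+1}) we obtain:

  H_0: rank C_0 − rank ∂_1 = 7 − 6 = 1, and the invariant factors of ∂_1 are all 1, so H_0 = Z.
  H_1: rank ker ∂_1 − rank ∂_2 = (18 − 6) − 12 = 0, and ∂_2 has invariant factor 2 > 1, so H_1 = Z/2.
  H_2: rank ker ∂_2 − rank ∂_3 = (12 − 12) − 0 = 0, and there is no ∂_3, so H_2 = 0.

H_0 = Z,  H_1 = Z/2,  H_2 = 0.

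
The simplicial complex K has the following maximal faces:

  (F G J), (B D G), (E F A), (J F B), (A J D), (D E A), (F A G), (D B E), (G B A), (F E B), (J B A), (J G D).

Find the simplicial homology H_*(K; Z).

H_0 = Z,  H_1 = Z/2,  H_2 = 0.

Order the vertices as A < B < D < E < F < G < J. Listing each simplex with vertices in this order, K has dimension 2 with simplices:

  0-simplices (7): A, B, D, E, F, G, J
  1-simplices (18): AB, AD, AE, AF, AG, AJ, BD, BE, BF, BG, BJ, DE, DG, DJ, EF, FG, FJ, GJ
  2-simplices (12): ABG, ABJ, ADE, ADJ, AEF, AFG, BDE, BDG, BEF, BFJ, DGJ, FGJ

Hence C_0 ≅ Z^7, C_1 ≅ Z^18, C_2 ≅ Z^12.

∂_1: C_1 → C_0 maps an edge to its endpoints' difference, ∂[p,q] = q − p. For instance
  ∂BF = F − B.
The resulting 7×18 matrix has rank 6, and its Smith normal form has invariant factors (1,1,1,1,1,1).

∂_2: C_2 → C_1 maps a triangle to the signed sum of its edges. For instance
  ∂AEF = EF − AF + AE,
  ∂BFJ = FJ − BJ + BF.
This gives a 18×12 integer matrix of rank 12; reducing to Smith normal form yields diagonal entries (1,1,1,1,1,1,1,1,1,1,1,2).

Computing H_k = (kernel of ∂_k) / (image of ∂_{k+1}):

  H_0: rank C_0 − rank ∂_1 = 7 − 6 = 1, and the invariant factors of ∂_1 are all 1, so H_0 = Z.
  H_1: rank ker ∂_1 − rank ∂_2 = (18 − 6) − 12 = 0, and ∂_2 has invariant factor 2 > 1, so H_1 = Z/2.
  H_2: rank ker ∂_2 − rank ∂_3 = (12 − 12) − 0 = 0, and there is no ∂_3, so H_2 = 0.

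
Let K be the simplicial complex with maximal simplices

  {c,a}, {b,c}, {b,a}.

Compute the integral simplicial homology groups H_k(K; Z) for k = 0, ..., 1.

K has 3 vertices, 3 edges.
rank ∂_0 = 0, rank ∂_1 = 2 ⇒ b_0 = 3 − 0 − 2 = 1; all invariant factors of ∂_1 are 1 so no torsion. So H_0 ≅ Z.
rank ∂_1 = 2, rank ∂_2 = 0 ⇒ b_1 = 3 − 2 − 0 = 1. So H_1 ≅ Z.

H_0 = Z,  H_1 = Z.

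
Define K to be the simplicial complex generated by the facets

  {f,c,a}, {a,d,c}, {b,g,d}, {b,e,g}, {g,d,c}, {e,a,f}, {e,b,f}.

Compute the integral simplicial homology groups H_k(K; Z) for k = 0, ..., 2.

H_0 = Z,  H_1 = Z,  H_2 = 0.

Fix the vertex order a < b < c < d < e < f < g and write every simplex with vertices in increasing order. Then dim K = 2 and the simplices of K are:

  0-simplices (7): a, b, c, d, e, f, g
  1-simplices (14): ac, ad, ae, af, bd, be, bf, bg, cd, cf, cg, dg, ef, eg
  2-simplices (7): acd, acf, aef, bdg, bef, beg, cdg

so the chain groups are C_0 ≅ Z^7, C_1 ≅ Z^14, C_2 ≅ Z^7.

∂_1: C_1 → C_0 maps an edge to its endpoints' difference, ∂[p,q] = q − p. For instance
  ∂bf = f − b.
As a 7×14 matrix over Z this has rank 6, with invariant factors (1,1,1,1,1,1).

The boundary map ∂_2: C_2 → C_1 acts by ∂[p,q,r] = [q,r] − [p,r] + [p,q]. For instance
  ∂beg = eg − bg + be,
  ∂bdg = dg − bg + bd.
As a 14×7 matrix over Z this has rank 7, with invariant factors (1,1,1,1,1,1,1).

Reading off H_k = ker ∂_k / im ∂_{k+1}:

  H_0: rank C_0 − rank ∂_1 = 7 − 6 = 1, and the invariant factors of ∂_1 are all 1, so H_0 = Z.
  H_1: rank ker ∂_1 − rank ∂_2 = (14 − 6) − 7 = 1, and the invariant factors of ∂_2 are all 1, so H_1 = Z.
  H_2: rank ker ∂_2 − rank ∂_3 = (7 − 7) − 0 = 0, and there is no ∂_3, so H_2 = 0.

As a check, the Euler characteristic is 7 − 14 + 7 = 0, which agrees with 1 − 1 + 0 = 0.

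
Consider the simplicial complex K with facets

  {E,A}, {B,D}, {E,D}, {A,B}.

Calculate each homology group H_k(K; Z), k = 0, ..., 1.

H_0 = Z,  H_1 = Z.

K has 4 vertices, 4 edges.
rank ∂_0 = 0, rank ∂_1 = 3 ⇒ b_0 = 4 − 0 − 3 = 1; all invariant factors of ∂_1 are 1 so no torsion. So H_0 ≅ Z.
rank ∂_1 = 3, rank ∂_2 = 0 ⇒ b_1 = 4 − 3 − 0 = 1. So H_1 ≅ Z.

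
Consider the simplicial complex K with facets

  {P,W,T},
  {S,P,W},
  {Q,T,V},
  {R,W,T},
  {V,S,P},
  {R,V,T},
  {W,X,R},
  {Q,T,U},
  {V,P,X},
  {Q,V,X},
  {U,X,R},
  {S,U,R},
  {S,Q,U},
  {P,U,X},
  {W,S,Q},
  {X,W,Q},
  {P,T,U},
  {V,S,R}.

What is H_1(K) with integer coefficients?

K has 9 vertices, 27 edges, 18 triangles.
rank ∂_1 = 8, rank ∂_2 = 17 ⇒ b_1 = 27 − 8 − 17 = 2; all invariant factors of ∂_2 are 1 so no torsion. So H_1 = Z^2.

H_1 ≅ Z^2.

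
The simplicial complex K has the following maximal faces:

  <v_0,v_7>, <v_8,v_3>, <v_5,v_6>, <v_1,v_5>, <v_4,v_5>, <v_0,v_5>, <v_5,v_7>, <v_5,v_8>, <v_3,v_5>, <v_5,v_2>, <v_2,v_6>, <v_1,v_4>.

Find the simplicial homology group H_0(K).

H_0 = Z.

We work with the vertex ordering v_0 < v_1 < v_2 < v_3 < v_4 < v_5 < v_6 < v_7 < v_8. The simplices of K, each written with vertices in increasing order, are:

  0-simplices (9): [v_0], [v_1], [v_2], [v_3], [v_4], [v_5], [v_6], [v_7], [v_8]
  1-simplices (12): [v_0,v_5], [v_0,v_7], [v_1,v_4], [v_1,v_5], [v_2,v_5], [v_2,v_6], [v_3,v_5], [v_3,v_8], [v_4,v_5], [v_5,v_6], [v_5,v_7], [v_5,v_8]

Hence C_0 ≅ Z^9, C_1 ≅ Z^12.

The boundary map ∂_1: C_1 → C_0 is given by ∂[p,q] = [q] − [p].
The resulting 9×12 matrix has rank 8, and its Smith normal form has invariant factors (1,1,1,1,1,1,1,1).

From H_k ≅ ker(∂_k) / im(∂_{k+1}) we obtain:

  H_0: rank C_0 − rank ∂_1 = 9 − 8 = 1, and the invariant factors of ∂_1 are all 1, so H_0 = Z.

(K is a triangulation of a wedge of 4 circles.)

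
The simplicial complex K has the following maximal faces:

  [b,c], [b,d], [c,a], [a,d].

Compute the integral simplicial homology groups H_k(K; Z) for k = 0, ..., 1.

K has 4 vertices, 4 edges.
rank ∂_0 = 0, rank ∂_1 = 3 ⇒ b_0 = 4 − 0 − 3 = 1; all invariant factors of ∂_1 are 1 so no torsion. So H_0 ≅ Z.
rank ∂_1 = 3, rank ∂_2 = 0 ⇒ b_1 = 4 − 3 − 0 = 1. So H_1 ≅ Z.

H_0 = Z,  H_1 = Z.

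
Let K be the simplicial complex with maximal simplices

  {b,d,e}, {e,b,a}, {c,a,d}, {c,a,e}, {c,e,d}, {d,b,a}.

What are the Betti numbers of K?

Fix the vertex order a < b < c < d < e and write every simplex with vertices in increasing order. Then dim K = 2 and the simplices of K are:

  0-simplices (5): a, b, c, d, e
  1-simplices (9): ab, ac, ad, ae, bd, be, cd, ce, de
  2-simplices (6): abd, abe, acd, ace, bde, cde

giving chain groups C_0 ≅ Z^5, C_1 ≅ Z^9, C_2 ≅ Z^6.

∂_1: C_1 → C_0 maps an edge to its endpoints' difference, ∂[p,q] = q − p. For instance
  ∂cd = d − c.
This gives a 5×9 integer matrix of rank 4; reducing to Smith normal form yields diagonal entries (1,1,1,1).

The boundary map ∂_2: C_2 → C_1 maps a triangle to the signed sum of its edges. For instance
  ∂cde = de − ce + cd,
  ∂ace = ce − ae + ac.
The 9×6 boundary matrix has rank 5 and Smith normal form diag(1,1,1,1,1).

From H_k ≅ ker(∂_k) / im(∂_{k+1}) we obtain:

  H_0: rank C_0 − rank ∂_1 = 5 − 4 = 1, and the invariant factors of ∂_1 are all 1, so H_0 ≅ Z.
  H_1: rank ker ∂_1 − rank ∂_2 = (9 − 4) − 5 = 0, and the invariant factors of ∂_2 are all 1, so H_1 ≅ 0.
  H_2: rank ker ∂_2 − rank ∂_3 = (6 − 5) − 0 = 1, and there is no ∂_3, so H_2 ≅ Z.

As a check, the Euler characteristic is 5 − 9 + 6 = 2, which agrees with 1 − 0 + 1 = 2.

Hence the Betti numbers are b_0 = 1, b_1 = 0, b_2 = 1.

b_0 = 1, b_1 = 0, b_2 = 1.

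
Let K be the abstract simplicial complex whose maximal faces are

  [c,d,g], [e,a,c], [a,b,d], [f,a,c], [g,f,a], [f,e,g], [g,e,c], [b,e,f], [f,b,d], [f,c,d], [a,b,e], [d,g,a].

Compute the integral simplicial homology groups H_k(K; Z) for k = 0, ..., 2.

Fix the vertex order a < b < c < d < e < f < g and write every simplex with vertices in increasing order. Then dim K = 2 and the simplices of K are:

  0-simplices (7): a, b, c, d, e, f, g
  1-simplices (18): ab, ac, ad, ae, af, ag, bd, be, bf, cd, ce, cf, cg, df, dg, ef, eg, fg
  2-simplices (12): abd, abe, ace, acf, adg, afg, bdf, bef, cdf, cdg, ceg, efg

giving chain groups C_0 ≅ Z^7, C_1 ≅ Z^18, C_2 ≅ Z^12.

The boundary map ∂_1: C_1 → C_0 is given by ∂[p,q] = [q] − [p]. For instance
  ∂bf = f − b.
The resulting 7×18 matrix has rank 6, and its Smith normal form has invariant factors (1,1,1,1,1,1).

The boundary map ∂_2: C_2 → C_1 acts by ∂[p,q,r] = [q,r] − [p,r] + [p,q]. For instance
  ∂cdf = df − cf + cd,
  ∂cdg = dg − cg + cd.
This gives a 18×12 integer matrix of rank 12; reducing to Smith normal form yields diagonal entries (1,1,1,1,1,1,1,1,1,1,1,2).

From H_k ≅ ker(∂_k) / im(∂_{k+1}) we obtain:

  H_0: rank C_0 − rank ∂_1 = 7 − 6 = 1, and the invariant factors of ∂_1 are all 1, so H_0 ≅ Z.
  H_1: rank ker ∂_1 − rank ∂_2 = (18 − 6) − 12 = 0, and ∂_2 has invariant factor 2 > 1, so H_1 ≅ Z/2.
  H_2: rank ker ∂_2 − rank ∂_3 = (12 − 12) − 0 = 0, and there is no ∂_3, so H_2 ≅ 0.

H_0 ≅ Z,  H_1 ≅ Z/2,  H_2 = 0.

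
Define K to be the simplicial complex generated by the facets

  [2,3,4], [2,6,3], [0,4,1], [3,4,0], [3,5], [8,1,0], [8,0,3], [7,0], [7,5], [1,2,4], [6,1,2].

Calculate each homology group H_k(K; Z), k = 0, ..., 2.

H_0 = Z,  H_1 = Z,  H_2 = 0.

Take the total order 0 < 1 < 2 < 3 < 4 < 5 < 6 < 7 < 8 on the vertex set. Then K (dimension 2) consists of the simplices:

  0-simplices (9): [0], [1], [2], [3], [4], [5], [6], [7], [8]
  1-simplices (17): [0,1], [0,3], [0,4], [0,7], [0,8], [1,2], [1,4], [1,6], [1,8], [2,3], [2,4], [2,6], [3,4], [3,5], [3,6], [3,8], [5,7]
  2-simplices (8): [0,1,4], [0,1,8], [0,3,4], [0,3,8], [1,2,4], [1,2,6], [2,3,4], [2,3,6]

Hence C_0 ≅ Z^9, C_1 ≅ Z^17, C_2 ≅ Z^8.

∂_1: C_1 → C_0 maps an edge to its endpoints' difference, ∂[p,q] = q − p. For instance
  ∂[0,8] = [8] − [0].
The resulting 9×17 matrix has rank 8, and its Smith normal form has invariant factors (1,1,1,1,1,1,1,1).

The boundary map ∂_2: C_2 → C_1 acts by ∂[p,q,r] = [q,r] − [p,r] + [p,q]. For instance
  ∂[0,3,8] = [3,8] − [0,8] + [0,3],
  ∂[0,1,4] = [1,4] − [0,4] + [0,1].
The resulting 17×8 matrix has rank 8, and its Smith normal form has invariant factors (1,1,1,1,1,1,1,1).

Reading off H_k = ker ∂_k / im ∂_{k+1}:

  H_0: rank C_0 − rank ∂_1 = 9 − 8 = 1, and the invariant factors of ∂_1 are all 1, so H_0 ≅ Z.
  H_1: rank ker ∂_1 − rank ∂_2 = (17 − 8) − 8 = 1, and the invariant factors of ∂_2 are all 1, so H_1 ≅ Z.
  H_2: rank ker ∂_2 − rank ∂_3 = (8 − 8) − 0 = 0, and there is no ∂_3, so H_2 ≅ 0.

As a check, the Euler characteristic is 9 − 17 + 8 = 0, which agrees with 1 − 1 + 0 = 0.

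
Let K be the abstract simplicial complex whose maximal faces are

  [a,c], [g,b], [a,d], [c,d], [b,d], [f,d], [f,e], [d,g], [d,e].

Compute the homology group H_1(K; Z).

We work with the vertex ordering a < b < c < d < e < f < g. The simplices of K, each written with vertices in increasing order, are:

  0-simplices (7): a, b, c, d, e, f, g
  1-simplices (9): ac, ad, bd, bg, cd, de, df, dg, ef

giving chain groups C_0 ≅ Z^7, C_1 ≅ Z^9.

∂_1: C_1 → C_0 sends each edge [p,q] (with p < q) to q − p. For instance
  ∂ef = f − e.
The 7×9 boundary matrix has rank 6 and Smith normal form diag(1,1,1,1,1,1).

Reading off H_k = ker ∂_k / im ∂_{k+1}:

  H_1: rank ker ∂_1 − rank ∂_2 = (9 − 6) − 0 = 3, and there is no ∂_2, so H_1 = Z^3.

H_1 ≅ Z^3.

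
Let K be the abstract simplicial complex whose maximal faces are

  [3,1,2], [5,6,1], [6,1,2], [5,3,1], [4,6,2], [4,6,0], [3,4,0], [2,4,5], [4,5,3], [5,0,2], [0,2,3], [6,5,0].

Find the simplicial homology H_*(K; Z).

H_0 = Z,  H_1 = Z_2,  H_2 = 0.

Take the total order 0 < 1 < 2 < 3 < 4 < 5 < 6 on the vertex set. Then K (dimension 2) consists of the simplices:

  0-simplices (7): [0], [1], [2], [3], [4], [5], [6]
  1-simplices (18): [0,2], [0,3], [0,4], [0,5], [0,6], [1,2], [1,3], [1,5], [1,6], [2,3], [2,4], [2,5], [2,6], [3,4], [3,5], [4,5], [4,6], [5,6]
  2-simplices (12): [0,2,3], [0,2,5], [0,3,4], [0,4,6], [0,5,6], [1,2,3], [1,2,6], [1,3,5], [1,5,6], [2,4,5], [2,4,6], [3,4,5]

so the chain groups are C_0 ≅ Z^7, C_1 ≅ Z^18, C_2 ≅ Z^12.

Boundary ∂_1: C_1 → C_0 maps an edge to its endpoints' difference, ∂[p,q] = q − p. For instance
  ∂[1,2] = [2] − [1].
The 7×18 boundary matrix has rank 6 and Smith normal form diag(1,1,1,1,1,1).

Boundary ∂_2: C_2 → C_1 sends each 2-simplex [p,q,r] to [q,r] − [p,r] + [p,q]. For instance
  ∂[1,5,6] = [5,6] − [1,6] + [1,5],
  ∂[0,4,6] = [4,6] − [0,6] + [0,4].
As a 18×12 matrix over Z this has rank 12, with invariant factors (1,1,1,1,1,1,1,1,1,1,1,2).

Reading off H_k = ker ∂_k / im ∂_{k+1}:

  H_0: rank C_0 − rank ∂_1 = 7 − 6 = 1, and the invariant factors of ∂_1 are all 1, so H_0 ≅ Z.
  H_1: rank ker ∂_1 − rank ∂_2 = (18 − 6) − 12 = 0, and ∂_2 has invariant factor 2 > 1, so H_1 ≅ Z_2.
  H_2: rank ker ∂_2 − rank ∂_3 = (12 − 12) − 0 = 0, and there is no ∂_3, so H_2 ≅ 0.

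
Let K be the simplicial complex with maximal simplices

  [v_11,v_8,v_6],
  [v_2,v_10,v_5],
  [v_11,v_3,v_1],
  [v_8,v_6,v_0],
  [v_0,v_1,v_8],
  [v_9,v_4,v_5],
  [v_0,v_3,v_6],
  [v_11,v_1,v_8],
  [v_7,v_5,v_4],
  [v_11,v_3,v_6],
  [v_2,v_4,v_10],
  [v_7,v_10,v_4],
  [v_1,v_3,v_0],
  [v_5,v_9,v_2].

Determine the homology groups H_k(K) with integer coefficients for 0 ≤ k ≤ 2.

Order the vertices as v_0 < v_1 < v_2 < v_3 < v_4 < v_5 < v_6 < v_7 < v_8 < v_9 < v_10 < v_11. Listing each simplex with vertices in this order, K has dimension 2 with simplices:

  0-simplices (12): [v_0], [v_1], [v_2], [v_3], [v_4], [v_5], [v_6], [v_7], [v_8], [v_9], [v_10], [v_11]
  1-simplices (24): (24 of them)
  2-simplices (14): (14 of them)

so the chain groups are C_0 ≅ Z^12, C_1 ≅ Z^24, C_2 ≅ Z^14.

∂_1: C_1 → C_0 sends each edge [p,q] (with p < q) to q − p.
The resulting 12×24 matrix has rank 10, and its Smith normal form has invariant factors (1,1,1,1,1,1,1,1,1,1).

∂_2: C_2 → C_1 acts by ∂[p,q,r] = [q,r] − [p,r] + [p,q]. For instance
  ∂[v_0,v_6,v_8] = [v_6,v_8] − [v_0,v_8] + [v_0,v_6],
  ∂[v_0,v_1,v_8] = [v_1,v_8] − [v_0,v_8] + [v_0,v_1].
The resulting 24×14 matrix has rank 13, and its Smith normal form has invariant factors (1,1,1,1,1,1,1,1,1,1,1,1,1).

Now H_k = ker ∂_k / im ∂_{k+1}, so:

  H_0: rank C_0 − rank ∂_1 = 12 − 10 = 2, and the invariant factors of ∂_1 are all 1, so H_0 ≅ Z^2.
  H_1: rank ker ∂_1 − rank ∂_2 = (24 − 10) − 13 = 1, and the invariant factors of ∂_2 are all 1, so H_1 ≅ Z.
  H_2: rank ker ∂_2 − rank ∂_3 = (14 − 13) − 0 = 1, and there is no ∂_3, so H_2 ≅ Z.

As a check, the Euler characteristic is 12 − 24 + 14 = 2, which agrees with 2 − 1 + 1 = 2.

H_0 = Z^2,  H_1 = Z,  H_2 = Z.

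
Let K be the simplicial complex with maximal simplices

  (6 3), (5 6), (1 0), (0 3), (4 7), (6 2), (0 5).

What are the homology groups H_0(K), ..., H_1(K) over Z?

H_0 ≅ Z^2,  H_1 ≅ Z.

K has 8 vertices, 7 edges.
rank ∂_0 = 0, rank ∂_1 = 6 ⇒ b_0 = 8 − 0 − 6 = 2; all invariant factors of ∂_1 are 1 so no torsion. So H_0 ≅ Z^2.
rank ∂_1 = 6, rank ∂_2 = 0 ⇒ b_1 = 7 − 6 − 0 = 1. So H_1 ≅ Z.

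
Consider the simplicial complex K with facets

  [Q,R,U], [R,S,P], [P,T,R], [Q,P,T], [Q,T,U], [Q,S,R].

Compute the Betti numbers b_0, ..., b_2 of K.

b_0 = 1, b_1 = 1, b_2 = 0.

Fix the vertex order P < Q < R < S < T < U and write every simplex with vertices in increasing order. Then dim K = 2 and the simplices of K are:

  0-simplices (6): P, Q, R, S, T, U
  1-simplices (12): PQ, PR, PS, PT, QR, QS, QT, QU, RS, RT, RU, TU
  2-simplices (6): PQT, PRS, PRT, QRS, QRU, QTU

so the chain groups are C_0 ≅ Z^6, C_1 ≅ Z^12, C_2 ≅ Z^6.

Boundary ∂_1: C_1 → C_0 maps an edge to its endpoints' difference, ∂[p,q] = q − p. For instance
  ∂RT = T − R.
This gives a 6×12 integer matrix of rank 5; reducing to Smith normal form yields diagonal entries (1,1,1,1,1).

∂_2: C_2 → C_1 sends each 2-simplex [p,q,r] to [q,r] − [p,r] + [p,q]. For instance
  ∂PRS = RS − PS + PR,
  ∂QRU = RU − QU + QR.
The resulting 12×6 matrix has rank 6, and its Smith normal form has invariant factors (1,1,1,1,1,1).

Reading off H_k = ker ∂_k / im ∂_{k+1}:

  H_0: rank C_0 − rank ∂_1 = 6 − 5 = 1, and the invariant factors of ∂_1 are all 1, so H_0 = Z.
  H_1: rank ker ∂_1 − rank ∂_2 = (12 − 5) − 6 = 1, and the invariant factors of ∂_2 are all 1, so H_1 = Z.
  H_2: rank ker ∂_2 − rank ∂_3 = (6 − 6) − 0 = 0, and there is no ∂_3, so H_2 = 0.

(K is a triangulation of the cylinder S^1 x I.)

Hence the Betti numbers are b_0 = 1, b_1 = 1, b_2 = 0.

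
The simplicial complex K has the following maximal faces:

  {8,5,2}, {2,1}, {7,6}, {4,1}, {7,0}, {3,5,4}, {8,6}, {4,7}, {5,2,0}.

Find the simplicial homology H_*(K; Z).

H_0 = Z,  H_1 = Z^3,  H_2 = 0.

We work with the vertex ordering 0 < 1 < 2 < 3 < 4 < 5 < 6 < 7 < 8. The simplices of K, each written with vertices in increasing order, are:

  0-simplices (9): [0], [1], [2], [3], [4], [5], [6], [7], [8]
  1-simplices (14): [0,2], [0,5], [0,7], [1,2], [1,4], [2,5], [2,8], [3,4], [3,5], [4,5], [4,7], [5,8], [6,7], [6,8]
  2-simplices (3): [0,2,5], [2,5,8], [3,4,5]

so the chain groups are C_0 ≅ Z^9, C_1 ≅ Z^14, C_2 ≅ Z^3.

The boundary map ∂_1: C_1 → C_0 is given by ∂[p,q] = [q] − [p].
The resulting 9×14 matrix has rank 8, and its Smith normal form has invariant factors (1,1,1,1,1,1,1,1).

∂_2: C_2 → C_1 acts by ∂[p,q,r] = [q,r] − [p,r] + [p,q]. For instance
  ∂[0,2,5] = [2,5] − [0,5] + [0,2],
  ∂[2,5,8] = [5,8] − [2,8] + [2,5].
This gives a 14×3 integer matrix of rank 3; reducing to Smith normal form yields diagonal entries (1,1,1).

From H_k ≅ ker(∂_k) / im(∂_{k+1}) we obtain:

  H_0: rank C_0 − rank ∂_1 = 9 − 8 = 1, and the invariant factors of ∂_1 are all 1, so H_0 = Z.
  H_1: rank ker ∂_1 − rank ∂_2 = (14 − 8) − 3 = 3, and the invariant factors of ∂_2 are all 1, so H_1 = Z^3.
  H_2: rank ker ∂_2 − rank ∂_3 = (3 − 3) − 0 = 0, and there is no ∂_3, so H_2 = 0.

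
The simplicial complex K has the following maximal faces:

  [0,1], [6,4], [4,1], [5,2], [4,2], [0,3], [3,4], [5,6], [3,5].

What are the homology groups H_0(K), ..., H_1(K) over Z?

K has 7 vertices, 9 edges.
rank ∂_0 = 0, rank ∂_1 = 6 ⇒ b_0 = 7 − 0 − 6 = 1; all invariant factors of ∂_1 are 1 so no torsion. So H_0 ≅ Z.
rank ∂_1 = 6, rank ∂_2 = 0 ⇒ b_1 = 9 − 6 − 0 = 3. So H_1 ≅ Z^3.

H_0 = Z,  H_1 = Z^3.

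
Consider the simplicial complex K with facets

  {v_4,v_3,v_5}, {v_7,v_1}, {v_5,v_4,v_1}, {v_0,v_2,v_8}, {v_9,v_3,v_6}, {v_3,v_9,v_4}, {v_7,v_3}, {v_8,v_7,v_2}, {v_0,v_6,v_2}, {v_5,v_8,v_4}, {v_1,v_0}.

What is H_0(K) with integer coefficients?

H_0 ≅ Z.

We work with the vertex ordering v_0 < v_1 < v_2 < v_3 < v_4 < v_5 < v_6 < v_7 < v_8 < v_9. The simplices of K, each written with vertices in increasing order, are:

  0-simplices (10): [v_0], [v_1], [v_2], [v_3], [v_4], [v_5], [v_6], [v_7], [v_8], [v_9]
  1-simplices (21): (21 of them)
  2-simplices (8): [v_0,v_2,v_6], [v_0,v_2,v_8], [v_1,v_4,v_5], [v_2,v_7,v_8], [v_3,v_4,v_5], [v_3,v_4,v_9], [v_3,v_6,v_9], [v_4,v_5,v_8]

Hence C_0 ≅ Z^10, C_1 ≅ Z^21, C_2 ≅ Z^8.

∂_1: C_1 → C_0 is given by ∂[p,q] = [q] − [p]. For instance
  ∂[v_0,v_8] = [v_8] − [v_0].
This gives a 10×21 integer matrix of rank 9; reducing to Smith normal form yields diagonal entries (1,1,1,1,1,1,1,1,1).

∂_2: C_2 → C_1 acts by ∂[p,q,r] = [q,r] − [p,r] + [p,q]. For instance
  ∂[v_1,v_4,v_5] = [v_4,v_5] − [v_1,v_5] + [v_1,v_4],
  ∂[v_4,v_5,v_8] = [v_5,v_8] − [v_4,v_8] + [v_4,v_5].
The 21×8 boundary matrix has rank 8 and Smith normal form diag(1,1,1,1,1,1,1,1).

Now H_k = ker ∂_k / im ∂_{k+1}, so:

  H_0: rank C_0 − rank ∂_1 = 10 − 9 = 1, and the invariant factors of ∂_1 are all 1, so H_0 ≅ Z.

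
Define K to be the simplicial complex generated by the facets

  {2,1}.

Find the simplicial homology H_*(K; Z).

Order the vertices as 1 < 2. Listing each simplex with vertices in this order, K has dimension 1 with simplices:

  0-simplices (2): [1], [2]
  1-simplices (1): [1,2]

Hence C_0 ≅ Z^2, C_1 ≅ Z^1.

∂_1: C_1 → C_0 sends each edge [p,q] (with p < q) to q − p. For instance
  ∂[1,2] = [2] − [1].
This gives a 2×1 integer matrix of rank 1; reducing to Smith normal form yields diagonal entries (1).

Computing H_k = (kernel of ∂_k) / (image of ∂_{k+1}):

  H_0: rank C_0 − rank ∂_1 = 2 − 1 = 1, and the invariant factors of ∂_1 are all 1, so H_0 ≅ Z.
  H_1: rank ker ∂_1 − rank ∂_2 = (1 − 1) − 0 = 0, and there is no ∂_2, so H_1 ≅ 0.

H_0 = Z,  H_1 = 0.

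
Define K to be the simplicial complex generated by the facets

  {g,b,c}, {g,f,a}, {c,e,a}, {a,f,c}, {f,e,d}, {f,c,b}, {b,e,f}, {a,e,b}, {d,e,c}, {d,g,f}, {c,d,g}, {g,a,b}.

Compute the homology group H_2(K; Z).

We work with the vertex ordering a < b < c < d < e < f < g. The simplices of K, each written with vertices in increasing order, are:

  0-simplices (7): a, b, c, d, e, f, g
  1-simplices (18): ab, ac, ae, af, ag, bc, be, bf, bg, cd, ce, cf, cg, de, df, dg, ef, fg
  2-simplices (12): abe, abg, ace, acf, afg, bcf, bcg, bef, cde, cdg, def, dfg

giving chain groups C_0 ≅ Z^7, C_1 ≅ Z^18, C_2 ≅ Z^12.

The boundary map ∂_1: C_1 → C_0 is given by ∂[p,q] = [q] − [p]. For instance
  ∂df = f − d.
As a 7×18 matrix over Z this has rank 6, with invariant factors (1,1,1,1,1,1).

Boundary ∂_2: C_2 → C_1 maps a triangle to the signed sum of its edges. For instance
  ∂afg = fg − ag + af,
  ∂cde = de − ce + cd.
As a 18×12 matrix over Z this has rank 12, with invariant factors (1,1,1,1,1,1,1,1,1,1,1,2).

Now H_k = ker ∂_k / im ∂_{k+1}, so:

  H_2: rank ker ∂_2 − rank ∂_3 = (12 − 12) − 0 = 0, and there is no ∂_3, so H_2 = 0.

(K is a triangulation of the real projective plane RP^2.)

H_2 = 0.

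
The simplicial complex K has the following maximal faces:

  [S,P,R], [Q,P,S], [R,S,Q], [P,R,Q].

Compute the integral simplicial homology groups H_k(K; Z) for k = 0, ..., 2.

H_0 = Z,  H_1 = 0,  H_2 = Z.

We work with the vertex ordering P < Q < R < S. The simplices of K, each written with vertices in increasing order, are:

  0-simplices (4): P, Q, R, S
  1-simplices (6): PQ, PR, PS, QR, QS, RS
  2-simplices (4): PQR, PQS, PRS, QRS

giving chain groups C_0 ≅ Z^4, C_1 ≅ Z^6, C_2 ≅ Z^4.

∂_1: C_1 → C_0 is given by ∂[p,q] = [q] − [p]. For instance
  ∂PQ = Q − P.
As a 4×6 matrix over Z this has rank 3, with invariant factors (1,1,1).

∂_2: C_2 → C_1 maps a triangle to the signed sum of its edges. For instance
  ∂PRS = RS − PS + PR,
  ∂PQR = QR − PR + PQ.
The resulting 6×4 matrix has rank 3, and its Smith normal form has invariant factors (1,1,1).

Reading off H_k = ker ∂_k / im ∂_{k+1}:

  H_0: rank C_0 − rank ∂_1 = 4 − 3 = 1, and the invariant factors of ∂_1 are all 1, so H_0 = Z.
  H_1: rank ker ∂_1 − rank ∂_2 = (6 − 3) − 3 = 0, and the invariant factors of ∂_2 are all 1, so H_1 = 0.
  H_2: rank ker ∂_2 − rank ∂_3 = (4 − 3) − 0 = 1, and there is no ∂_3, so H_2 = Z.

(K is a triangulation of the 2-sphere S^2.)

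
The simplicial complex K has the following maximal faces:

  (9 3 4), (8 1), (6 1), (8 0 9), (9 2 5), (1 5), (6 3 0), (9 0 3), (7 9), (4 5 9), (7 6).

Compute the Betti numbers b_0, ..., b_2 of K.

Order the vertices as 0 < 1 < 2 < 3 < 4 < 5 < 6 < 7 < 8 < 9. Listing each simplex with vertices in this order, K has dimension 2 with simplices:

  0-simplices (10): [0], [1], [2], [3], [4], [5], [6], [7], [8], [9]
  1-simplices (18): [0,3], [0,6], [0,8], [0,9], [1,5], [1,6], [1,8], [2,5], [2,9], [3,4], [3,6], [3,9], [4,5], [4,9], [5,9], [6,7], [7,9], [8,9]
  2-simplices (6): [0,3,6], [0,3,9], [0,8,9], [2,5,9], [3,4,9], [4,5,9]

Hence C_0 ≅ Z^10, C_1 ≅ Z^18, C_2 ≅ Z^6.

∂_1: C_1 → C_0 maps an edge to its endpoints' difference, ∂[p,q] = q − p. For instance
  ∂[0,3] = [3] − [0].
As a 10×18 matrix over Z this has rank 9, with invariant factors (1,1,1,1,1,1,1,1,1).

∂_2: C_2 → C_1 maps a triangle to the signed sum of its edges. For instance
  ∂[0,3,6] = [3,6] − [0,6] + [0,3],
  ∂[0,3,9] = [3,9] − [0,9] + [0,3].
As a 18×6 matrix over Z this has rank 6, with invariant factors (1,1,1,1,1,1).

Now H_k = ker ∂_k / im ∂_{k+1}, so:

  H_0: rank C_0 − rank ∂_1 = 10 − 9 = 1, and the invariant factors of ∂_1 are all 1, so H_0 = Z.
  H_1: rank ker ∂_1 − rank ∂_2 = (18 − 9) − 6 = 3, and the invariant factors of ∂_2 are all 1, so H_1 = Z^3.
  H_2: rank ker ∂_2 − rank ∂_3 = (6 − 6) − 0 = 0, and there is no ∂_3, so H_2 = 0.

Hence the Betti numbers are b_0 = 1, b_1 = 3, b_2 = 0.

b_0 = 1, b_1 = 3, b_2 = 0.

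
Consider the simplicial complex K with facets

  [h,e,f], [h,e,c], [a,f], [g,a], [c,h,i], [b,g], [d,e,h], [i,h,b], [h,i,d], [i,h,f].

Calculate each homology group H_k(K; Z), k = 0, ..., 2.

We work with the vertex ordering a < b < c < d < e < f < g < h < i. The simplices of K, each written with vertices in increasing order, are:

  0-simplices (9): a, b, c, d, e, f, g, h, i
  1-simplices (16): af, ag, bg, bh, bi, ce, ch, ci, de, dh, di, ef, eh, fh, fi, hi
  2-simplices (7): bhi, ceh, chi, deh, dhi, efh, fhi

Hence C_0 ≅ Z^9, C_1 ≅ Z^16, C_2 ≅ Z^7.

∂_1: C_1 → C_0 is given by ∂[p,q] = [q] − [p]. For instance
  ∂de = e − d.
As a 9×16 matrix over Z this has rank 8, with invariant factors (1,1,1,1,1,1,1,1).

The boundary map ∂_2: C_2 → C_1 maps a triangle to the signed sum of its edges. For instance
  ∂bhi = hi − bi + bh,
  ∂dhi = hi − di + dh.
The 16×7 boundary matrix has rank 7 and Smith normal form diag(1,1,1,1,1,1,1).

Computing H_k = (kernel of ∂_k) / (image of ∂_{k+1}):

  H_0: rank C_0 − rank ∂_1 = 9 − 8 = 1, and the invariant factors of ∂_1 are all 1, so H_0 ≅ Z.
  H_1: rank ker ∂_1 − rank ∂_2 = (16 − 8) − 7 = 1, and the invariant factors of ∂_2 are all 1, so H_1 ≅ Z.
  H_2: rank ker ∂_2 − rank ∂_3 = (7 − 7) − 0 = 0, and there is no ∂_3, so H_2 ≅ 0.

H_0 = Z,  H_1 = Z,  H_2 = 0.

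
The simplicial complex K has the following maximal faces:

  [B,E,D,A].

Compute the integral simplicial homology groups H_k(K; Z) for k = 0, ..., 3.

H_0 ≅ Z,  H_1 = 0,  H_2 = 0,  H_3 = 0.

Fix the vertex order A < B < D < E and write every simplex with vertices in increasing order. Then dim K = 3 and the simplices of K are:

  0-simplices (4): A, B, D, E
  1-simplices (6): AB, AD, AE, BD, BE, DE
  2-simplices (4): ABD, ABE, ADE, BDE
  3-simplices (1): ABDE

so the chain groups are C_0 ≅ Z^4, C_1 ≅ Z^6, C_2 ≅ Z^4, C_3 ≅ Z^1.

∂_1: C_1 → C_0 sends each edge [p,q] (with p < q) to q − p. For instance
  ∂DE = E − D.
As a 4×6 matrix over Z this has rank 3, with invariant factors (1,1,1).

Boundary ∂_2: C_2 → C_1 sends each 2-simplex [p,q,r] to [q,r] − [p,r] + [p,q]. For instance
  ∂ADE = DE − AE + AD,
  ∂ABE = BE − AE + AB.
The 6×4 boundary matrix has rank 3 and Smith normal form diag(1,1,1).

∂_3: C_3 → C_2 sends each 3-simplex σ to the alternating sum Σ_i (−1)^i (σ with its i-th vertex removed). For instance
  ∂ABDE = BDE − ADE + ABE − ABD.
The 4×1 boundary matrix has rank 1 and Smith normal form diag(1).

Now H_k = ker ∂_k / im ∂_{k+1}, so:

  H_0: rank C_0 − rank ∂_1 = 4 − 3 = 1, and the invariant factors of ∂_1 are all 1, so H_0 = Z.
  H_1: rank ker ∂_1 − rank ∂_2 = (6 − 3) − 3 = 0, and the invariant factors of ∂_2 are all 1, so H_1 = 0.
  H_2: rank ker ∂_2 − rank ∂_3 = (4 − 3) − 1 = 0, and the invariant factors of ∂_3 are all 1, so H_2 = 0.
  H_3: rank ker ∂_3 − rank ∂_4 = (1 − 1) − 0 = 0, and there is no ∂_4, so H_3 = 0.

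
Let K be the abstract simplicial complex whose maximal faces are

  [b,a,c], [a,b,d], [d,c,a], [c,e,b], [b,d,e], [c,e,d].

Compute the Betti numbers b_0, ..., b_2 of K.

b_0 = 1, b_1 = 0, b_2 = 1.

Fix the vertex order a < b < c < d < e and write every simplex with vertices in increasing order. Then dim K = 2 and the simplices of K are:

  0-simplices (5): a, b, c, d, e
  1-simplices (9): ab, ac, ad, bc, bd, be, cd, ce, de
  2-simplices (6): abc, abd, acd, bce, bde, cde

so the chain groups are C_0 ≅ Z^5, C_1 ≅ Z^9, C_2 ≅ Z^6.

∂_1: C_1 → C_0 maps an edge to its endpoints' difference, ∂[p,q] = q − p. For instance
  ∂ac = c − a.
This gives a 5×9 integer matrix of rank 4; reducing to Smith normal form yields diagonal entries (1,1,1,1).

Boundary ∂_2: C_2 → C_1 maps a triangle to the signed sum of its edges. For instance
  ∂abd = bd − ad + ab,
  ∂acd = cd − ad + ac.
As a 9×6 matrix over Z this has rank 5, with invariant factors (1,1,1,1,1).

Reading off H_k = ker ∂_k / im ∂_{k+1}:

  H_0: rank C_0 − rank ∂_1 = 5 − 4 = 1, and the invariant factors of ∂_1 are all 1, so H_0 = Z.
  H_1: rank ker ∂_1 − rank ∂_2 = (9 − 4) − 5 = 0, and the invariant factors of ∂_2 are all 1, so H_1 = 0.
  H_2: rank ker ∂_2 − rank ∂_3 = (6 − 5) − 0 = 1, and there is no ∂_3, so H_2 = Z.

Hence the Betti numbers are b_0 = 1, b_1 = 0, b_2 = 1.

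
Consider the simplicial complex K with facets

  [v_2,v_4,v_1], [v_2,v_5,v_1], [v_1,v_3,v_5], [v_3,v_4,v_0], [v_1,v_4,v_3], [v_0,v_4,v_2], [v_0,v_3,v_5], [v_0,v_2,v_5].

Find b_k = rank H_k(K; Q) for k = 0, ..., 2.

b_0 = 1, b_1 = 0, b_2 = 1.

We work with the vertex ordering v_0 < v_1 < v_2 < v_3 < v_4 < v_5. The simplices of K, each written with vertices in increasing order, are:

  0-simplices (6): [v_0], [v_1], [v_2], [v_3], [v_4], [v_5]
  1-simplices (12): [v_0,v_2], [v_0,v_3], [v_0,v_4], [v_0,v_5], [v_1,v_2], [v_1,v_3], [v_1,v_4], [v_1,v_5], [v_2,v_4], [v_2,v_5], [v_3,v_4], [v_3,v_5]
  2-simplices (8): [v_0,v_2,v_4], [v_0,v_2,v_5], [v_0,v_3,v_4], [v_0,v_3,v_5], [v_1,v_2,v_4], [v_1,v_2,v_5], [v_1,v_3,v_4], [v_1,v_3,v_5]

so the chain groups are C_0 ≅ Z^6, C_1 ≅ Z^12, C_2 ≅ Z^8.

Boundary ∂_1: C_1 → C_0 sends each edge [p,q] (with p < q) to q − p. For instance
  ∂[v_1,v_2] = [v_2] − [v_1].
The resulting 6×12 matrix has rank 5, and its Smith normal form has invariant factors (1,1,1,1,1).

Boundary ∂_2: C_2 → C_1 maps a triangle to the signed sum of its edges. For instance
  ∂[v_0,v_2,v_4] = [v_2,v_4] − [v_0,v_4] + [v_0,v_2],
  ∂[v_1,v_2,v_4] = [v_2,v_4] − [v_1,v_4] + [v_1,v_2].
This gives a 12×8 integer matrix of rank 7; reducing to Smith normal form yields diagonal entries (1,1,1,1,1,1,1).

Reading off H_k = ker ∂_k / im ∂_{k+1}:

  H_0: rank C_0 − rank ∂_1 = 6 − 5 = 1, and the invariant factors of ∂_1 are all 1, so H_0 = Z.
  H_1: rank ker ∂_1 − rank ∂_2 = (12 − 5) − 7 = 0, and the invariant factors of ∂_2 are all 1, so H_1 = 0.
  H_2: rank ker ∂_2 − rank ∂_3 = (8 − 7) − 0 = 1, and there is no ∂_3, so H_2 = Z.

Hence the Betti numbers are b_0 = 1, b_1 = 0, b_2 = 1.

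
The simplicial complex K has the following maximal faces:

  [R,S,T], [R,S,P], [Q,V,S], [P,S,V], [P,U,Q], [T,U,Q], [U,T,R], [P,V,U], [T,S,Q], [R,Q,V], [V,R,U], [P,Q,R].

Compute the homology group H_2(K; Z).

K has 7 vertices, 18 edges, 12 triangles.
rank ∂_2 = 12, rank ∂_3 = 0 ⇒ b_2 = 12 − 12 − 0 = 0. So H_2 = 0.

H_2 = 0.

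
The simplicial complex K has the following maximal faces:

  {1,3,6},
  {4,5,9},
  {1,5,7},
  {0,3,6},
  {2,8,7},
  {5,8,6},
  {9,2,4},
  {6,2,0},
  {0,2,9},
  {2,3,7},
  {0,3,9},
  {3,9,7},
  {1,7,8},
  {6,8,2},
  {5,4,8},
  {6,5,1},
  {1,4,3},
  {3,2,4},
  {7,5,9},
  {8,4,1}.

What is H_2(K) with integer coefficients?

Order the vertices as 0 < 1 < 2 < 3 < 4 < 5 < 6 < 7 < 8 < 9. Listing each simplex with vertices in this order, K has dimension 2 with simplices:

  0-simplices (10): [0], [1], [2], [3], [4], [5], [6], [7], [8], [9]
  1-simplices (30): (30 of them)
  2-simplices (20): (20 of them)

so the chain groups are C_0 ≅ Z^10, C_1 ≅ Z^30, C_2 ≅ Z^20.

The boundary map ∂_1: C_1 → C_0 maps an edge to its endpoints' difference, ∂[p,q] = q − p. For instance
  ∂[1,8] = [8] − [1].
The 10×30 boundary matrix has rank 9 and Smith normal form diag(1,1,1,1,1,1,1,1,1).

Boundary ∂_2: C_2 → C_1 maps a triangle to the signed sum of its edges. For instance
  ∂[4,5,8] = [5,8] − [4,8] + [4,5],
  ∂[1,3,6] = [3,6] − [1,6] + [1,3].
The resulting 30×20 matrix has rank 20, and its Smith normal form has invariant factors (1,1,1,1,1,1,1,1,1,1,1,1,1,1,1,1,1,1,1,2).

Reading off H_k = ker ∂_k / im ∂_{k+1}:

  H_2: rank ker ∂_2 − rank ∂_3 = (20 − 20) − 0 = 0, and there is no ∂_3, so H_2 = 0.

H_2 = 0.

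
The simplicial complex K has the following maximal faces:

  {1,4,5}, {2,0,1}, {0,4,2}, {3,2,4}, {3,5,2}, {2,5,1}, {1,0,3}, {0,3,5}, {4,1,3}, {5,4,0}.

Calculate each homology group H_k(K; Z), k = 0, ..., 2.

H_0 = Z,  H_1 = Z/2,  H_2 = 0.

K has 6 vertices, 15 edges, 10 triangles.
rank ∂_0 = 0, rank ∂_1 = 5 ⇒ b_0 = 6 − 0 − 5 = 1; all invariant factors of ∂_1 are 1 so no torsion. So H_0 = Z.
rank ∂_1 = 5, rank ∂_2 = 10 ⇒ b_1 = 15 − 5 − 10 = 0; ∂_2 has invariant factor(s) [2] giving torsion. So H_1 = Z/2.
rank ∂_2 = 10, rank ∂_3 = 0 ⇒ b_2 = 10 − 10 − 0 = 0. So H_2 = 0.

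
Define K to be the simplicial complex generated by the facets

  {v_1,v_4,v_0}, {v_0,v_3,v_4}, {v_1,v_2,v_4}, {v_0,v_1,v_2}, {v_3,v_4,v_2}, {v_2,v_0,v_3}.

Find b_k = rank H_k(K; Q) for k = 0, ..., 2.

b_0 = 1, b_1 = 0, b_2 = 1.

Fix the vertex order v_0 < v_1 < v_2 < v_3 < v_4 and write every simplex with vertices in increasing order. Then dim K = 2 and the simplices of K are:

  0-simplices (5): [v_0], [v_1], [v_2], [v_3], [v_4]
  1-simplices (9): [v_0,v_1], [v_0,v_2], [v_0,v_3], [v_0,v_4], [v_1,v_2], [v_1,v_4], [v_2,v_3], [v_2,v_4], [v_3,v_4]
  2-simplices (6): [v_0,v_1,v_2], [v_0,v_1,v_4], [v_0,v_2,v_3], [v_0,v_3,v_4], [v_1,v_2,v_4], [v_2,v_3,v_4]

giving chain groups C_0 ≅ Z^5, C_1 ≅ Z^9, C_2 ≅ Z^6.

The boundary map ∂_1: C_1 → C_0 maps an edge to its endpoints' difference, ∂[p,q] = q − p.
This gives a 5×9 integer matrix of rank 4; reducing to Smith normal form yields diagonal entries (1,1,1,1).

∂_2: C_2 → C_1 maps a triangle to the signed sum of its edges. For instance
  ∂[v_0,v_1,v_4] = [v_1,v_4] − [v_0,v_4] + [v_0,v_1],
  ∂[v_0,v_1,v_2] = [v_1,v_2] − [v_0,v_2] + [v_0,v_1].
This gives a 9×6 integer matrix of rank 5; reducing to Smith normal form yields diagonal entries (1,1,1,1,1).

From H_k ≅ ker(∂_k) / im(∂_{k+1}) we obtain:

  H_0: rank C_0 − rank ∂_1 = 5 − 4 = 1, and the invariant factors of ∂_1 are all 1, so H_0 = Z.
  H_1: rank ker ∂_1 − rank ∂_2 = (9 − 4) − 5 = 0, and the invariant factors of ∂_2 are all 1, so H_1 = 0.
  H_2: rank ker ∂_2 − rank ∂_3 = (6 − 5) − 0 = 1, and there is no ∂_3, so H_2 = Z.

As a check, the Euler characteristic is 5 − 9 + 6 = 2, which agrees with 1 − 0 + 1 = 2.
(K is a triangulation of the 2-sphere S^2.)

Hence the Betti numbers are b_0 = 1, b_1 = 0, b_2 = 1.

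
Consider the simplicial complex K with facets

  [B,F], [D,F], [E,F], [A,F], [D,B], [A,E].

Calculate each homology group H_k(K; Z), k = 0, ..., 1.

Order the vertices as A < B < D < E < F. Listing each simplex with vertices in this order, K has dimension 1 with simplices:

  0-simplices (5): A, B, D, E, F
  1-simplices (6): AE, AF, BD, BF, DF, EF

giving chain groups C_0 ≅ Z^5, C_1 ≅ Z^6.

Boundary ∂_1: C_1 → C_0 is given by ∂[p,q] = [q] − [p].
The 5×6 boundary matrix has rank 4 and Smith normal form diag(1,1,1,1).

Now H_k = ker ∂_k / im ∂_{k+1}, so:

  H_0: rank C_0 − rank ∂_1 = 5 − 4 = 1, and the invariant factors of ∂_1 are all 1, so H_0 ≅ Z.
  H_1: rank ker ∂_1 − rank ∂_2 = (6 − 4) − 0 = 2, and there is no ∂_2, so H_1 ≅ Z^2.

As a check, the Euler characteristic is 5 − 6 = -1, which agrees with 1 − 2 = -1.

H_0 = Z,  H_1 = Z^2.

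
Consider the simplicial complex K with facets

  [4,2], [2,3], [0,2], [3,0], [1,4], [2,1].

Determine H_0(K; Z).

Take the total order 0 < 1 < 2 < 3 < 4 on the vertex set. Then K (dimension 1) consists of the simplices:

  0-simplices (5): [0], [1], [2], [3], [4]
  1-simplices (6): [0,2], [0,3], [1,2], [1,4], [2,3], [2,4]

so the chain groups are C_0 ≅ Z^5, C_1 ≅ Z^6.

Boundary ∂_1: C_1 → C_0 is given by ∂[p,q] = [q] − [p]. For instance
  ∂[2,4] = [4] − [2].
The resulting 5×6 matrix has rank 4, and its Smith normal form has invariant factors (1,1,1,1).

Reading off H_k = ker ∂_k / im ∂_{k+1}:

  H_0: rank C_0 − rank ∂_1 = 5 − 4 = 1, and the invariant factors of ∂_1 are all 1, so H_0 ≅ Z.

(K is a triangulation of a wedge of 2 circles.)

H_0 ≅ Z.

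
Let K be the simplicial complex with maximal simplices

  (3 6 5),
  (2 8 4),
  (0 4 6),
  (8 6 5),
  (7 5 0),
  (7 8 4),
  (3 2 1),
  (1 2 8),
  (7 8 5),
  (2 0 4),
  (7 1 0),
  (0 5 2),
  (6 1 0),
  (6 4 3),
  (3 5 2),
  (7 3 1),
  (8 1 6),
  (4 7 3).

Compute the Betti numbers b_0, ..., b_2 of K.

Order the vertices as 0 < 1 < 2 < 3 < 4 < 5 < 6 < 7 < 8. Listing each simplex with vertices in this order, K has dimension 2 with simplices:

  0-simplices (9): [0], [1], [2], [3], [4], [5], [6], [7], [8]
  1-simplices (27): (27 of them)
  2-simplices (18): [0,1,6], [0,1,7], [0,2,4], [0,2,5], [0,4,6], [0,5,7], [1,2,3], [1,2,8], [1,3,7], [1,6,8], [2,3,5], [2,4,8], [3,4,6], [3,4,7], [3,5,6], [4,7,8], [5,6,8], [5,7,8]

Hence C_0 ≅ Z^9, C_1 ≅ Z^27, C_2 ≅ Z^18.

The boundary map ∂_1: C_1 → C_0 sends each edge [p,q] (with p < q) to q − p. For instance
  ∂[5,8] = [8] − [5].
The resulting 9×27 matrix has rank 8, and its Smith normal form has invariant factors (1,1,1,1,1,1,1,1).

The boundary map ∂_2: C_2 → C_1 sends each 2-simplex [p,q,r] to [q,r] − [p,r] + [p,q]. For instance
  ∂[3,4,6] = [4,6] − [3,6] + [3,4],
  ∂[1,2,3] = [2,3] − [1,3] + [1,2].
The 27×18 boundary matrix has rank 17 and Smith normal form diag(1,1,1,1,1,1,1,1,1,1,1,1,1,1,1,1,1).

Computing H_k = (kernel of ∂_k) / (image of ∂_{k+1}):

  H_0: rank C_0 − rank ∂_1 = 9 − 8 = 1, and the invariant factors of ∂_1 are all 1, so H_0 ≅ Z.
  H_1: rank ker ∂_1 − rank ∂_2 = (27 − 8) − 17 = 2, and the invariant factors of ∂_2 are all 1, so H_1 ≅ Z^2.
  H_2: rank ker ∂_2 − rank ∂_3 = (18 − 17) − 0 = 1, and there is no ∂_3, so H_2 ≅ Z.

As a check, the Euler characteristic is 9 − 27 + 18 = 0, which agrees with 1 − 2 + 1 = 0.
(K is a triangulation of the torus T^2.)

Hence the Betti numbers are b_0 = 1, b_1 = 2, b_2 = 1.

b_0 = 1, b_1 = 2, b_2 = 1.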